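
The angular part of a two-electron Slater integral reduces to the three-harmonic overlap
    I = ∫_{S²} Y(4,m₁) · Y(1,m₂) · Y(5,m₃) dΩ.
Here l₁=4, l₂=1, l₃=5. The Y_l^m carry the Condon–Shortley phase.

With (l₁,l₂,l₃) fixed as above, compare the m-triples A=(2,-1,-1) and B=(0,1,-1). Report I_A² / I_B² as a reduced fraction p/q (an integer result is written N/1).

2/5

Shared (l₁,l₂,l₃)=(4,1,5): N and (l;000)² cancel in I_A²/I_B².
A: Δ = 0!·8!·2!/11! = 1/495; Racah Σ t=0..0: t=0:+1/2880 = 1/2880; ⇒ 3j(4 1 5; 2 -1 -1)² = 2/165, sgn +1
B: Δ = 0!·8!·2!/11! = 1/495; Racah Σ t=0..0: t=0:+1/1152 = 1/1152; ⇒ 3j(4 1 5; 0 1 -1)² = 1/33, sgn +1
I_A²/I_B² = (2/165)/(1/33) = 2/5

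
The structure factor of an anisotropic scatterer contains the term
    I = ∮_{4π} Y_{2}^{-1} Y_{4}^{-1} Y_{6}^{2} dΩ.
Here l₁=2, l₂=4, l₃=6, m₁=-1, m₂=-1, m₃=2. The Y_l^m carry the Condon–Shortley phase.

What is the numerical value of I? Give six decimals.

0.238034

m-sum 0 ✓  L=12 even ✓  2≤6≤6 ✓
Π(2lᵢ+1) = 5×9×13 = 585
triangle coeff Δ(2,4,6) = 1/6435
Σ_t [0,0]: t=0:+1/2304 = 1/2304
(3j)²=5/143 [(2 4 6; 0 0 0)], sign=+1
Σ_t [0,0]: t=0:+1/4320 = 1/4320
(3j)²=224/6435 [(2 4 6; -1 -1 2)], sign=+1
⇒ 4πI² = 1120/1573
I = (+1)√(1120/1573/(4π)) = 0.23803440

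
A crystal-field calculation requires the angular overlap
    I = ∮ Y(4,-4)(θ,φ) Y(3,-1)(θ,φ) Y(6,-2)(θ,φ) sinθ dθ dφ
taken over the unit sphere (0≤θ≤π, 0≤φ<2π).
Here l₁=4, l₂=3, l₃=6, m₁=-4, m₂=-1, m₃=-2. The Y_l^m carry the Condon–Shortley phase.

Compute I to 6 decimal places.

m-sum = -4 − 1 − 2 = -7 ≠ 0 ⇒ I = 0

0.000000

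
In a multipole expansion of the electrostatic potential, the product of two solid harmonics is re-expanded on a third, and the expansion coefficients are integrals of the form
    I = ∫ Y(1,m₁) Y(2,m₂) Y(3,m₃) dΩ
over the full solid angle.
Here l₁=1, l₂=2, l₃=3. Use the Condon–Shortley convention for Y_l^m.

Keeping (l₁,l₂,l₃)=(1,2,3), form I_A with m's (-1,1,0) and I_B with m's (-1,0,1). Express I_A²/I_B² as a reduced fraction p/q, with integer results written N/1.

Same 1,2,3: normalisation and zero-m 3j drop out of the ratio.
A: Δ: 0! 2! 4! / 7! → 1/105; sum: t=0:+1/12 = 1/12; 3j²(1 2 3; -1 1 0) = Δ·Π!·Σ² = 1/35  (sign -1)
B: Δ: 0! 2! 4! / 7! → 1/105; sum: t=0:+1/8 = 1/8; 3j²(1 2 3; -1 0 1) = Δ·Π!·Σ² = 2/35  (sign +1)
I_A²/I_B² = (1/35)/(2/35) = 1/2

1/2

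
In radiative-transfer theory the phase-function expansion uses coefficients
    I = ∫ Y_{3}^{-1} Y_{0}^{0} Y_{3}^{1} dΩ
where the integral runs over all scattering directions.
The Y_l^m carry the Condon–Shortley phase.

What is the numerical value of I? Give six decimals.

Rules hold: Σm=0, L=6 even, 3≤3≤3.
N = 7·1·7 = 49
Δ = 0!·6!·0!/7! = 1/7
Racah Σ t=0..0: t=0:+1/36 = 1/36
⇒ 3j(3 0 3; 0 0 0)² = 1/7, sgn -1
Racah Σ t=0..0: t=0:+1/48 = 1/48
⇒ 3j(3 0 3; -1 0 1)² = 1/7, sgn +1
4πI² = N·(3j₀)²·(3jₘ)² = 1/1
I = -1·√(1/4π) = -0.28209479

-0.282095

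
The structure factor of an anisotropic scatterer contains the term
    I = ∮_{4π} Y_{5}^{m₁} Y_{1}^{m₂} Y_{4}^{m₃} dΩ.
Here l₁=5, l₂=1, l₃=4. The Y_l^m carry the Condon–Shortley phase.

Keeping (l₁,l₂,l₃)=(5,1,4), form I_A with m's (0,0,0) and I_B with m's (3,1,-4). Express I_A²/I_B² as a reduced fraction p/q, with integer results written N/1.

25/1

l's match ⇒ only the (l;m) 3-j factors differ between A and B.
A: triangle coeff Δ(5,1,4) = 1/495; Σ_t [1,1]: t=1:−1/576 = -1/576; (3j)²=5/99 [(5 1 4; 0 0 0)], sign=-1
B: triangle coeff Δ(5,1,4) = 1/495; Σ_t [2,2]: t=2:+1/80640 = 1/80640; (3j)²=1/495 [(5 1 4; 3 1 -4)], sign=+1
I_A²/I_B² = (5/99)/(1/495) = 25/1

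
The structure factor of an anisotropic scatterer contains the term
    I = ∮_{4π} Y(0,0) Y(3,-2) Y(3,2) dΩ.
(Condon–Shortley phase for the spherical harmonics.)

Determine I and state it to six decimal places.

0.282095

Checks pass: Σm=0; 6 even; l₃=3∈[3,3].
(2·0+1)(2·3+1)(2·3+1) = 49
Δ: 0! 0! 6! / 7! → 1/7
sum: t=0:+1/36 = 1/36
3j²(0 3 3; 0 0 0) = Δ·Π!·Σ² = 1/7  (sign -1)
sum: t=0:+1/120 = 1/120
3j²(0 3 3; 0 -2 2) = Δ·Π!·Σ² = 1/7  (sign -1)
combine: 4πI² = 49·1/7·1/7 = 1/1
take √, sign +1: I = 0.28209479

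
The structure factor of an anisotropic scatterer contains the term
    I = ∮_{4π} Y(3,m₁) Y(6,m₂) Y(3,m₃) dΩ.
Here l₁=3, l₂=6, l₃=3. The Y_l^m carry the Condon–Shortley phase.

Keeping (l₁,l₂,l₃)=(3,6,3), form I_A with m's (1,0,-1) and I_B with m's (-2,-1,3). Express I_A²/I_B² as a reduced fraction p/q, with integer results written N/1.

Shared (l₁,l₂,l₃)=(3,6,3): N and (l;000)² cancel in I_A²/I_B².
A: Δ = 6!·0!·6!/13! = 1/12012; Racah Σ t=2..2: t=2:+1/2304 = 1/2304; ⇒ 3j(3 6 3; 1 0 -1)² = 75/4004, sgn +1
B: Δ = 6!·0!·6!/13! = 1/12012; Racah Σ t=5..5: t=5:−1/86400 = -1/86400; ⇒ 3j(3 6 3; -2 -1 3)² = 1/1716, sgn -1
I_A²/I_B² = (75/4004)/(1/1716) = 225/7

225/7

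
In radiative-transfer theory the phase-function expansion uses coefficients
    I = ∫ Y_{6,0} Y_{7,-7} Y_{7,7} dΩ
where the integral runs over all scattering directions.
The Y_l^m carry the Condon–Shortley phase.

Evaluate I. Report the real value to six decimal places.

0.078723

m-sum 0 ✓  L=20 even ✓  1≤7≤13 ✓
Π(2lᵢ+1) = 13×15×15 = 2925
triangle coeff Δ(6,7,7) = 1/2444321880
Σ_t [0,6]: t=0:+1/2612736000 t=1:−1/20736000 t=2:+1/1658880 t=3:−1/746496 t=4:+1/1658880 t=5:−1/20736000 t=6:+1/2612736000 = -1/4354560
(3j)²=1000/138567 [(6 7 7; 0 0 0)], sign=+1
Σ_t [0,0]: t=0:+1/20901888000 = 1/20901888000
(3j)²=143/38760 [(6 7 7; 0 -7 7)], sign=+1
⇒ 4πI² = 8125/104329
I = (+1)√(8125/104329/(4π)) = 0.07872347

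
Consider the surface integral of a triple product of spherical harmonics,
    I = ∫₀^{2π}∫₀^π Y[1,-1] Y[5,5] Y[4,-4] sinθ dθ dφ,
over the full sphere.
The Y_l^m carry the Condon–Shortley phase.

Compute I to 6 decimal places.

Checks pass: Σm=0; 10 even; l₃=4∈[4,6].
(2·1+1)(2·5+1)(2·4+1) = 297
Δ: 2! 0! 8! / 11! → 1/495
sum: t=1:−1/576 = -1/576
3j²(1 5 4; 0 0 0) = Δ·Π!·Σ² = 5/99  (sign -1)
sum: t=2:+1/80640 = 1/80640
3j²(1 5 4; -1 5 -4) = Δ·Π!·Σ² = 1/11  (sign +1)
combine: 4πI² = 297·5/99·1/11 = 15/11
take √, sign -1: I = -0.32941575

-0.329416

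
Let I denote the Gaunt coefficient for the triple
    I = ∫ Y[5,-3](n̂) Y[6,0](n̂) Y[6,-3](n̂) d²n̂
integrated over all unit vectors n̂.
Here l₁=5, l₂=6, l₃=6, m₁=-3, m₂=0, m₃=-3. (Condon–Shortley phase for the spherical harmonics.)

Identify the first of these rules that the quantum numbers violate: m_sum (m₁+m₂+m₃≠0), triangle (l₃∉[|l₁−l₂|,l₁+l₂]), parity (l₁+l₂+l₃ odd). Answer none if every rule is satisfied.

Σmᵢ = -6  ✗
l₃∈[|l₁−l₂|,l₁+l₂]=[1,11], have l₃=6
Σlᵢ = 17 ⇒ odd

m_sum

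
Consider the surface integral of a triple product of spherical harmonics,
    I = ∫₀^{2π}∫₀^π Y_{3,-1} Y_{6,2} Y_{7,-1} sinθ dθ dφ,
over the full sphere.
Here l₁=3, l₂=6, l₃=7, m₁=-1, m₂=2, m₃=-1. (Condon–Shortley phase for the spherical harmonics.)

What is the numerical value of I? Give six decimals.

Checks pass: Σm=0; 16 even; l₃=7∈[3,9].
(2·3+1)(2·6+1)(2·7+1) = 1365
Δ: 2! 4! 10! / 17! → 1/2042040
sum: t=0:+1/207360 t=1:−1/57600 t=2:+1/207360 = -1/129600
3j²(3 6 7; 0 0 0) = Δ·Π!·Σ² = 168/12155  (sign +1)
sum: t=0:+1/3870720 t=1:−1/181440 t=2:+1/138240 = 23/11612160
3j²(3 6 7; -1 2 -1) = Δ·Π!·Σ² = 529/204204  (sign +1)
combine: 4πI² = 1365·168/12155·529/204204 = 22218/454597
take √, sign +1: I = 0.06236404

0.062364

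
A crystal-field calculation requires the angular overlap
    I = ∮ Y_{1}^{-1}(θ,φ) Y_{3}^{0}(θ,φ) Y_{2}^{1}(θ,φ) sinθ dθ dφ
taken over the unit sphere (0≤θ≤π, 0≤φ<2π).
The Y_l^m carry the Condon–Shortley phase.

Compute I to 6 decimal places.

m-sum 0 ✓  L=6 even ✓  2≤2≤4 ✓
Π(2lᵢ+1) = 3×7×5 = 105
triangle coeff Δ(1,3,2) = 1/105
Σ_t [1,1]: t=1:−1/4 = -1/4
(3j)²=3/35 [(1 3 2; 0 0 0)], sign=-1
Σ_t [2,2]: t=2:+1/12 = 1/12
(3j)²=1/35 [(1 3 2; -1 0 1)], sign=-1
⇒ 4πI² = 9/35
I = (+1)√(9/35/(4π)) = 0.14304817

0.143048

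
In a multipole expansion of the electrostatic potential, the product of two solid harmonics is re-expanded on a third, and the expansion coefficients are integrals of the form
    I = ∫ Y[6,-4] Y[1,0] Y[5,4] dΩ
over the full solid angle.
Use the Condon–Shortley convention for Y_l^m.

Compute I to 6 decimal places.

0.182727

Rules hold: Σm=0, L=12 even, 5≤5≤7.
N = 13·3·11 = 429
Δ = 2!·10!·0!/13! = 1/858
Racah Σ t=1..1: t=1:−1/14400 = -1/14400
⇒ 3j(6 1 5; 0 0 0)² = 6/143, sgn +1
Racah Σ t=1..1: t=1:−1/362880 = -1/362880
⇒ 3j(6 1 5; -4 0 4)² = 10/429, sgn +1
4πI² = N·(3j₀)²·(3jₘ)² = 60/143
I = +1·√(0.41958/4π) = 0.18272698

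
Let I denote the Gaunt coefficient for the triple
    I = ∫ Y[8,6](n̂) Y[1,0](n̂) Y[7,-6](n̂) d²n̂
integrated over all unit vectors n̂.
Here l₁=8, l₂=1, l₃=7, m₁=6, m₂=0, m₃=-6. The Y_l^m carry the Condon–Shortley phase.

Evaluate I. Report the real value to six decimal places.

0.161907

Rules hold: Σm=0, L=16 even, 7≤7≤9.
N = 17·3·15 = 765
Δ = 2!·14!·0!/17! = 1/2040
Racah Σ t=1..1: t=1:−1/25401600 = -1/25401600
⇒ 3j(8 1 7; 0 0 0)² = 8/255, sgn +1
Racah Σ t=1..1: t=1:−1/6227020800 = -1/6227020800
⇒ 3j(8 1 7; 6 0 -6)² = 7/510, sgn +1
4πI² = N·(3j₀)²·(3jₘ)² = 28/85
I = +1·√(0.329412/4π) = 0.16190663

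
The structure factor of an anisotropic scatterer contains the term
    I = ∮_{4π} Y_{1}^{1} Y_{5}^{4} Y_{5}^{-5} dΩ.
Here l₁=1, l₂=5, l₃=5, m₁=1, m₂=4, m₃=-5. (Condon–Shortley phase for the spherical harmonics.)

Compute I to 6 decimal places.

0.000000

l₁+l₂+l₃=11 is odd: 3j(l;000)=0 ⇒ I=0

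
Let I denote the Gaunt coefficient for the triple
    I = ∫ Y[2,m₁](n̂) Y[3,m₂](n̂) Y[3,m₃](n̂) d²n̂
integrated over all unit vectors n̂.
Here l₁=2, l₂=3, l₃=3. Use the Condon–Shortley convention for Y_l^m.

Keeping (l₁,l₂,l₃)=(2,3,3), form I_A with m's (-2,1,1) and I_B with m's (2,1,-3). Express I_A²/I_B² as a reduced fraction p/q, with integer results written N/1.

Same 2,3,3: normalisation and zero-m 3j drop out of the ratio.
A: Δ: 2! 2! 4! / 9! → 1/3780; sum: t=2:+1/16 = 1/16; 3j²(2 3 3; -2 1 1) = Δ·Π!·Σ² = 2/35  (sign +1)
B: Δ: 2! 2! 4! / 9! → 1/3780; sum: t=0:+1/96 = 1/96; 3j²(2 3 3; 2 1 -3) = Δ·Π!·Σ² = 1/42  (sign +1)
I_A²/I_B² = (2/35)/(1/42) = 12/5

12/5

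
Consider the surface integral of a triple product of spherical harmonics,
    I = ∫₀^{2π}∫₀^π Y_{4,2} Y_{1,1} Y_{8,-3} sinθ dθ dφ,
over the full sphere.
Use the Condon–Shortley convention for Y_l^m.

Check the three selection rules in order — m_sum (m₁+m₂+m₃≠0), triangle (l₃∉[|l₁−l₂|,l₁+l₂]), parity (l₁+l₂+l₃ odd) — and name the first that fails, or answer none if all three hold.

m₁+m₂+m₃ = 2 + 1 − 3 = 0  ✓
triangle: |4−1|=3 ≤ l₃=8 ≤ 4+1=5  ✗
parity: l₁+l₂+l₃ = 13 is odd

triangle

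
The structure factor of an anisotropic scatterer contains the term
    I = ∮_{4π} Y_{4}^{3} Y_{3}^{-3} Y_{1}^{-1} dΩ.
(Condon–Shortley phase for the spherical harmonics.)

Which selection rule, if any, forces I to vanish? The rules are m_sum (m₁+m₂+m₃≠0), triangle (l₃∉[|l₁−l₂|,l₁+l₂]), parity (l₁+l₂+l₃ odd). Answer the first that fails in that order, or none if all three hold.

m_sum

Σmᵢ = -1  ✗
l₃∈[|l₁−l₂|,l₁+l₂]=[1,7], have l₃=1
Σlᵢ = 8 ⇒ even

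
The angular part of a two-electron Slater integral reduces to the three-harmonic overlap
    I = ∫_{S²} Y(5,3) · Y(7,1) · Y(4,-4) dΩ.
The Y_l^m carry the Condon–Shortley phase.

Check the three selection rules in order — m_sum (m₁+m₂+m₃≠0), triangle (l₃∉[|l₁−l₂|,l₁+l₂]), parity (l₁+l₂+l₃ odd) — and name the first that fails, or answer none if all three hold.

none

azimuthal sum: 3 + 1 − 4 = 0  ✓
2 ≤ 4 ≤ 12 (triangle on l)  ✓
L = 5 + 7 + 4 = 16 (even)  ✓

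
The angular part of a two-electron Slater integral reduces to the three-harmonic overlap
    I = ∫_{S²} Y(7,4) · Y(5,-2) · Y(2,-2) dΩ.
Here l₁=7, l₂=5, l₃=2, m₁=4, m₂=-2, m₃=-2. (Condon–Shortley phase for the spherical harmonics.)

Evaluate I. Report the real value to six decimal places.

0.205860

Checks pass: Σm=0; 14 even; l₃=2∈[2,12].
(2·7+1)(2·5+1)(2·2+1) = 825
Δ: 10! 4! 0! / 15! → 1/15015
sum: t=5:−1/57600 = -1/57600
3j²(7 5 2; 0 0 0) = Δ·Π!·Σ² = 21/715  (sign -1)
sum: t=3:−1/725760 = -1/725760
3j²(7 5 2; 4 -2 -2) = Δ·Π!·Σ² = 2/91  (sign -1)
combine: 4πI² = 825·21/715·2/91 = 90/169
take √, sign +1: I = 0.20586047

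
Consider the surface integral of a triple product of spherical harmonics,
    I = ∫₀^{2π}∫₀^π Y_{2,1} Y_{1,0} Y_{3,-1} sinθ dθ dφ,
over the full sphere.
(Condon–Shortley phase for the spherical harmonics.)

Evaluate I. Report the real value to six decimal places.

-0.233597

Checks pass: Σm=0; 6 even; l₃=3∈[1,3].
(2·2+1)(2·1+1)(2·3+1) = 105
Δ: 0! 4! 2! / 7! → 1/105
sum: t=0:+1/4 = 1/4
3j²(2 1 3; 0 0 0) = Δ·Π!·Σ² = 3/35  (sign -1)
sum: t=0:+1/6 = 1/6
3j²(2 1 3; 1 0 -1) = Δ·Π!·Σ² = 8/105  (sign +1)
combine: 4πI² = 105·3/35·8/105 = 24/35
take √, sign -1: I = -0.23359668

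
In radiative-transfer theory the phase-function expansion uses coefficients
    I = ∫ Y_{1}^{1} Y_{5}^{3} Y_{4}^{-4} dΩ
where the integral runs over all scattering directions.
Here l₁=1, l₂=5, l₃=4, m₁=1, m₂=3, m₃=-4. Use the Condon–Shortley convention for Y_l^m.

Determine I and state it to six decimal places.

-0.049106

Rules hold: Σm=0, L=10 even, 4≤4≤6.
N = 3·11·9 = 297
Δ = 2!·0!·8!/11! = 1/495
Racah Σ t=1..1: t=1:−1/576 = -1/576
⇒ 3j(1 5 4; 0 0 0)² = 5/99, sgn -1
Racah Σ t=0..0: t=0:+1/80640 = 1/80640
⇒ 3j(1 5 4; 1 3 -4)² = 1/495, sgn +1
4πI² = N·(3j₀)²·(3jₘ)² = 1/33
I = -1·√(0.030303/4π) = -0.04910640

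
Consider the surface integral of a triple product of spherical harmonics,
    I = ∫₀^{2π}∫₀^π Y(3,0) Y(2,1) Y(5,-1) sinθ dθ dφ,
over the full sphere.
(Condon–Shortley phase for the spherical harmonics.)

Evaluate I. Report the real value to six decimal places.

m-sum 0 ✓  L=10 even ✓  1≤5≤5 ✓
Π(2lᵢ+1) = 7×5×11 = 385
triangle coeff Δ(3,2,5) = 1/2310
Σ_t [0,0]: t=0:+1/144 = 1/144
(3j)²=10/231 [(3 2 5; 0 0 0)], sign=-1
Σ_t [0,0]: t=0:+1/216 = 1/216
(3j)²=8/231 [(3 2 5; 0 1 -1)], sign=+1
⇒ 4πI² = 400/693
I = (-1)√(400/693/(4π)) = -0.21431790

-0.214318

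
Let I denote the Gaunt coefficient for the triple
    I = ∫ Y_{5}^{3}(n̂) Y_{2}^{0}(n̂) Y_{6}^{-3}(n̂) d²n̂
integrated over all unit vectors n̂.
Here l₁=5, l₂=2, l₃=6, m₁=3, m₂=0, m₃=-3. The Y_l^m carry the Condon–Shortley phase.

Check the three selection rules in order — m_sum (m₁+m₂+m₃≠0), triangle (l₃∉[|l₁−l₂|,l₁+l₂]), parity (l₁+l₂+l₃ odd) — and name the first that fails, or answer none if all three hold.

parity

m₁+m₂+m₃ = 3 + 0 − 3 = 0  ✓
triangle: |5−2|=3 ≤ l₃=6 ≤ 5+2=7  ✓
parity: l₁+l₂+l₃ = 13 is odd  ✗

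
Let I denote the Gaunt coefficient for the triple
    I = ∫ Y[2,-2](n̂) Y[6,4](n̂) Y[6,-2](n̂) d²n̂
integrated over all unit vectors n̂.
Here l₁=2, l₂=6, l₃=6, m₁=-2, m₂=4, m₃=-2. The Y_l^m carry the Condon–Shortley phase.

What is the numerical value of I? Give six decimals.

-0.153870

m-sum 0 ✓  L=14 even ✓  4≤6≤8 ✓
Π(2lᵢ+1) = 5×13×13 = 845
triangle coeff Δ(2,6,6) = 1/90090
Σ_t [0,2]: t=0:+1/69120 t=1:−1/14400 t=2:+1/69120 = -7/172800
(3j)²=14/715 [(2 6 6; 0 0 0)], sign=-1
Σ_t [2,2]: t=2:+1/322560 = 1/322560
(3j)²=18/1001 [(2 6 6; -2 4 -2)], sign=+1
⇒ 4πI² = 36/121
I = (-1)√(36/121/(4π)) = -0.15386989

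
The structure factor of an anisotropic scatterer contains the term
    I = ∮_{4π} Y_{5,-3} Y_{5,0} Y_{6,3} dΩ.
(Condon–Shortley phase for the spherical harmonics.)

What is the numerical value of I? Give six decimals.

0.132857

m-sum 0 ✓  L=16 even ✓  0≤6≤10 ✓
Π(2lᵢ+1) = 11×11×13 = 1573
triangle coeff Δ(5,5,6) = 1/28588560
Σ_t [0,4]: t=0:+1/345600 t=1:−1/13824 t=2:+1/5184 t=3:−1/13824 t=4:+1/345600 = 7/129600
(3j)²=80/7293 [(5 5 6; 0 0 0)], sign=+1
Σ_t [2,4]: t=2:+1/103680 t=3:−1/34560 t=4:+1/138240 = -1/82944
(3j)²=125/9724 [(5 5 6; -3 0 3)], sign=+1
⇒ 4πI² = 2500/11271
I = (+1)√(2500/11271/(4π)) = 0.13285682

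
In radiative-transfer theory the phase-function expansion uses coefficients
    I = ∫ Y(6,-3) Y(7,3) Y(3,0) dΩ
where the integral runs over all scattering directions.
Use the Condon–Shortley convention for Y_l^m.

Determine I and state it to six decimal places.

-0.008134

Rules hold: Σm=0, L=16 even, 1≤3≤13.
N = 13·15·7 = 1365
Δ = 10!·2!·4!/17! = 1/2042040
Racah Σ t=4..6: t=4:+1/207360 t=5:−1/57600 t=6:+1/207360 = -1/129600
⇒ 3j(6 7 3; 0 0 0)² = 168/12155, sgn +1
Racah Σ t=7..9: t=7:−1/362880 t=8:+1/322560 t=9:−1/4354560 = 1/8709120
⇒ 3j(6 7 3; -3 3 0)² = 3/68068, sgn -1
4πI² = N·(3j₀)²·(3jₘ)² = 378/454597
I = -1·√(0.000831506/4π) = -0.00813444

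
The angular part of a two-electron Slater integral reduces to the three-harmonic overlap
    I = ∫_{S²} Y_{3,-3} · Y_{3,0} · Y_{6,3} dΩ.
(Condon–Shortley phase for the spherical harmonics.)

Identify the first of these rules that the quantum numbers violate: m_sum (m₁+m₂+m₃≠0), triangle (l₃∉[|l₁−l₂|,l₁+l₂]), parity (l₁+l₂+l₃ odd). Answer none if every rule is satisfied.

none

Σmᵢ = 0  ✓
l₃∈[|l₁−l₂|,l₁+l₂]=[0,6], have l₃=6  ✓
Σlᵢ = 12 ⇒ even  ✓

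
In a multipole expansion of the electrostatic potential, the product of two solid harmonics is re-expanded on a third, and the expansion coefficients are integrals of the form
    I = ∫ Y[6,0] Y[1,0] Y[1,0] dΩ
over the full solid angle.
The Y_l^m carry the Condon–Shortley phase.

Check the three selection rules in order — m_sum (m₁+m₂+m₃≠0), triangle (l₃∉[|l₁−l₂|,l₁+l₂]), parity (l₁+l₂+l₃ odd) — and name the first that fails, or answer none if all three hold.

Σmᵢ = 0  ✓
l₃∈[|l₁−l₂|,l₁+l₂]=[5,7], have l₃=1  ✗
Σlᵢ = 8 ⇒ even

triangle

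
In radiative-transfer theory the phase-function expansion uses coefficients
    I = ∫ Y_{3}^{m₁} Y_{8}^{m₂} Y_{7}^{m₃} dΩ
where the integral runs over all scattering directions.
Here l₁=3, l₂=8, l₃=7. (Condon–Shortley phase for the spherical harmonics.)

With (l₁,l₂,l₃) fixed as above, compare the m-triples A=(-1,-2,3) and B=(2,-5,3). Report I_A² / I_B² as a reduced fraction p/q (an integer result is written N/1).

Shared (l₁,l₂,l₃)=(3,8,7): N and (l;000)² cancel in I_A²/I_B².
A: Δ = 4!·2!·12!/19! = 1/5290740; Racah Σ t=2..4: t=2:+1/7741440 t=3:−1/13063680 t=4:+1/348364800 = 29/522547200; ⇒ 3j(3 8 7; -1 -2 3)² = 1682/264537, sgn +1
B: Δ = 4!·2!·12!/19! = 1/5290740; Racah Σ t=0..1: t=0:+1/52254720 t=1:−1/87091200 = 1/130636800; ⇒ 3j(3 8 7; 2 -5 3)² = 88/20349, sgn +1
I_A²/I_B² = (1682/264537)/(88/20349) = 841/572

841/572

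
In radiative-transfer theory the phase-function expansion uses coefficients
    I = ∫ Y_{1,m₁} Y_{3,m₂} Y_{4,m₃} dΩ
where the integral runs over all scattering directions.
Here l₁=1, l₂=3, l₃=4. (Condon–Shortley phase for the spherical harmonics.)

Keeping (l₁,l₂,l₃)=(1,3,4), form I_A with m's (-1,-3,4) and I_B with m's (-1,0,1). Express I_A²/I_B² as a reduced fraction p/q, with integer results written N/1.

l's match ⇒ only the (l;m) 3-j factors differ between A and B.
A: triangle coeff Δ(1,3,4) = 1/252; Σ_t [0,0]: t=0:+1/1440 = 1/1440; (3j)²=1/9 [(1 3 4; -1 -3 4)], sign=+1
B: triangle coeff Δ(1,3,4) = 1/252; Σ_t [0,0]: t=0:+1/72 = 1/72; (3j)²=5/126 [(1 3 4; -1 0 1)], sign=-1
I_A²/I_B² = (1/9)/(5/126) = 14/5

14/5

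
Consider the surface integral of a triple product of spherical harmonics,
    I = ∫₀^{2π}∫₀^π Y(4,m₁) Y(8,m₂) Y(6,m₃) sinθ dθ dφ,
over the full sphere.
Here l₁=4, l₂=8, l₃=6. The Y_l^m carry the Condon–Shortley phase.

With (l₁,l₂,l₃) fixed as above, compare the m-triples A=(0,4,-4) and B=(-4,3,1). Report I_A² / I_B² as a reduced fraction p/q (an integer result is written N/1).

Same 4,8,6: normalisation and zero-m 3j drop out of the ratio.
A: Δ: 6! 2! 10! / 19! → 1/23279256; sum: t=2:+1/348364800 t=3:−1/13063680 t=4:+1/7741440 = 29/522547200; 3j²(4 8 6; 0 4 -4) = Δ·Π!·Σ² = 1682/264537  (sign +1)
B: Δ: 6! 2! 10! / 19! → 1/23279256; sum: t=6:+1/20736000 = 1/20736000; 3j²(4 8 6; -4 3 1) = Δ·Π!·Σ² = 49/4199  (sign -1)
I_A²/I_B² = (1682/264537)/(49/4199) = 1682/3087

1682/3087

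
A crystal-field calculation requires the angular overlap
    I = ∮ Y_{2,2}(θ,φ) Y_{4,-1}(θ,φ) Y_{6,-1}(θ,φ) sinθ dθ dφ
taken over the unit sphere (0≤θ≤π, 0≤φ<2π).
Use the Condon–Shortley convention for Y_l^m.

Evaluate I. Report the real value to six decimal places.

-0.094091

m-sum 0 ✓  L=12 even ✓  2≤6≤6 ✓
Π(2lᵢ+1) = 5×9×13 = 585
triangle coeff Δ(2,4,6) = 1/6435
Σ_t [0,0]: t=0:+1/2304 = 1/2304
(3j)²=5/143 [(2 4 6; 0 0 0)], sign=+1
Σ_t [0,0]: t=0:+1/17280 = 1/17280
(3j)²=7/1287 [(2 4 6; 2 -1 -1)], sign=-1
⇒ 4πI² = 175/1573
I = (-1)√(175/1573/(4π)) = -0.09409136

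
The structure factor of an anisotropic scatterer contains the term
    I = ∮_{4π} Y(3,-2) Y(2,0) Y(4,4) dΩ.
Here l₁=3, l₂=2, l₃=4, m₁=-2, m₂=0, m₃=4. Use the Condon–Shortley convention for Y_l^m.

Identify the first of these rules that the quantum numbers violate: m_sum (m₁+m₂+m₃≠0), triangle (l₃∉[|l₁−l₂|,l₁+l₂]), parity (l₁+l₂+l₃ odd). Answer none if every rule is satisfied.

m_sum

azimuthal sum: -2 + 0 + 4 = 2  ✗
1 ≤ 4 ≤ 5 (triangle on l)
L = 3 + 2 + 4 = 9 (odd)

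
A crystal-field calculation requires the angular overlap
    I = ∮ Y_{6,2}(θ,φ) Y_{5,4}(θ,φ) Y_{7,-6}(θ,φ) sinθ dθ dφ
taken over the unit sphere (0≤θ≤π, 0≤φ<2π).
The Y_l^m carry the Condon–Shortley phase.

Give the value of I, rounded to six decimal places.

-0.164530

Rules hold: Σm=0, L=18 even, 1≤7≤11.
N = 13·11·15 = 2145
Δ = 4!·8!·6!/19! = 1/174594420
Racah Σ t=0..4: t=0:+1/4147200 t=1:−1/207360 t=2:+1/82944 t=3:−1/207360 t=4:+1/4147200 = 1/345600
⇒ 3j(6 5 7; 0 0 0)² = 420/46189, sgn -1
Racah Σ t=3..4: t=3:−1/21772800 t=4:+1/116121600 = -13/348364800
⇒ 3j(6 5 7; 2 4 -6)² = 169/9690, sgn +1
4πI² = N·(3j₀)²·(3jₘ)² = 35490/104329
I = -1·√(0.340174/4π) = -0.16453017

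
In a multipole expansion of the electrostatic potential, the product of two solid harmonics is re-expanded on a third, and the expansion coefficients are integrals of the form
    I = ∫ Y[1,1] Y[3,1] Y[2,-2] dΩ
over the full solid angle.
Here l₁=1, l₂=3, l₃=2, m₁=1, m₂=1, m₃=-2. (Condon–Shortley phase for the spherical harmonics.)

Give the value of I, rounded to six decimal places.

Rules hold: Σm=0, L=6 even, 2≤2≤4.
N = 3·7·5 = 105
Δ = 2!·0!·4!/7! = 1/105
Racah Σ t=1..1: t=1:−1/4 = -1/4
⇒ 3j(1 3 2; 0 0 0)² = 3/35, sgn -1
Racah Σ t=0..0: t=0:+1/48 = 1/48
⇒ 3j(1 3 2; 1 1 -2)² = 1/105, sgn +1
4πI² = N·(3j₀)²·(3jₘ)² = 3/35
I = -1·√(0.0857143/4π) = -0.08258890

-0.082589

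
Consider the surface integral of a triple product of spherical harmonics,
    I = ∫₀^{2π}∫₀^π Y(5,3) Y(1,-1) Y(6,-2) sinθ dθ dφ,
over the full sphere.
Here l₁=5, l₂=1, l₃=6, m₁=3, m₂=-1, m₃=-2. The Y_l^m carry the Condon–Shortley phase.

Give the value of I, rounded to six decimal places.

m-sum 0 ✓  L=12 even ✓  4≤6≤6 ✓
Π(2lᵢ+1) = 11×3×13 = 429
triangle coeff Δ(5,1,6) = 1/858
Σ_t [0,0]: t=0:+1/14400 = 1/14400
(3j)²=6/143 [(5 1 6; 0 0 0)], sign=+1
Σ_t [0,0]: t=0:+1/161280 = 1/161280
(3j)²=1/143 [(5 1 6; 3 -1 -2)], sign=+1
⇒ 4πI² = 18/143
I = (+1)√(18/143/(4π)) = 0.10008369

0.100084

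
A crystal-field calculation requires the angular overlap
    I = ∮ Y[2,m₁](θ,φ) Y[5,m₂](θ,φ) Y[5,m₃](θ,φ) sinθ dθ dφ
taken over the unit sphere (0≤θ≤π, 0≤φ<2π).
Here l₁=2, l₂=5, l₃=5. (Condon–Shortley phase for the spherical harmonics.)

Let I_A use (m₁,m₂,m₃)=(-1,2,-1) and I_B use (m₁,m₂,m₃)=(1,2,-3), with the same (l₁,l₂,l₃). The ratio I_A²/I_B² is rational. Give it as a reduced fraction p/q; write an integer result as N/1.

21/50

Shared (l₁,l₂,l₃)=(2,5,5): N and (l;000)² cancel in I_A²/I_B².
A: Δ = 2!·2!·8!/13! = 1/38610; Racah Σ t=1..2: t=1:−1/2880 t=2:+1/1440 = 1/2880; ⇒ 3j(2 5 5; -1 2 -1)² = 7/715, sgn +1
B: Δ = 2!·2!·8!/13! = 1/38610; Racah Σ t=0..1: t=0:+1/10080 t=1:−1/2880 = -1/4032; ⇒ 3j(2 5 5; 1 2 -3)² = 10/429, sgn -1
I_A²/I_B² = (7/715)/(10/429) = 21/50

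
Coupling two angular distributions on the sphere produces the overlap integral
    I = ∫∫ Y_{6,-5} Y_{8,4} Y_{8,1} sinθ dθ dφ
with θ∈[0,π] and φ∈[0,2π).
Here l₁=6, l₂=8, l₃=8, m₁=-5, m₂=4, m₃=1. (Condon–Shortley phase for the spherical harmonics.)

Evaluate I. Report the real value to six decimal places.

m-sum 0 ✓  L=22 even ✓  2≤8≤14 ✓
Π(2lᵢ+1) = 13×17×17 = 3757
triangle coeff Δ(6,8,8) = 1/13742520792
Σ_t [0,6]: t=0:+1/41803776000 t=1:−1/435456000 t=2:+1/39813120 t=3:−1/18662400 t=4:+1/39813120 t=5:−1/435456000 t=6:+1/41803776000 = -11/1393459200
(3j)²=600/96577 [(6 8 8; 0 0 0)], sign=-1
Σ_t [5,6]: t=5:−1/2612736000 t=6:+1/1492992000 = 1/3483648000
(3j)²=486/96577 [(6 8 8; -5 4 1)], sign=-1
⇒ 4πI² = 291600/2482597
I = (+1)√(291600/2482597/(4π)) = 0.09667979

0.096680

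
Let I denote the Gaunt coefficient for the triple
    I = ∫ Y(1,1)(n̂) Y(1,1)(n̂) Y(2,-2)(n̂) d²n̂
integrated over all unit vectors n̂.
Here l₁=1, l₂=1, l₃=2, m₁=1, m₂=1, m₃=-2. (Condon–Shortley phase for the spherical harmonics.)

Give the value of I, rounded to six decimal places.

m-sum 0 ✓  L=4 even ✓  0≤2≤2 ✓
Π(2lᵢ+1) = 3×3×5 = 45
triangle coeff Δ(1,1,2) = 1/30
Σ_t [0,0]: t=0:+1/1 = 1/1
(3j)²=2/15 [(1 1 2; 0 0 0)], sign=+1
Σ_t [0,0]: t=0:+1/4 = 1/4
(3j)²=1/5 [(1 1 2; 1 1 -2)], sign=+1
⇒ 4πI² = 6/5
I = (+1)√(6/5/(4π)) = 0.30901936

0.309019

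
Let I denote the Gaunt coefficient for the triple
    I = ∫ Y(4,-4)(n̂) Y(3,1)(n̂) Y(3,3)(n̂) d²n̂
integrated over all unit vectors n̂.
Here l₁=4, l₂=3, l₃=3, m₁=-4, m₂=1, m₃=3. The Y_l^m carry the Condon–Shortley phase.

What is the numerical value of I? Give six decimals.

m-sum 0 ✓  L=10 even ✓  1≤3≤7 ✓
Π(2lᵢ+1) = 9×7×7 = 441
triangle coeff Δ(4,3,3) = 1/34650
Σ_t [1,3]: t=1:−1/72 t=2:+1/16 t=3:−1/72 = 5/144
(3j)²=2/77 [(4 3 3; 0 0 0)], sign=-1
Σ_t [4,4]: t=4:+1/1152 = 1/1152
(3j)²=1/33 [(4 3 3; -4 1 3)], sign=+1
⇒ 4πI² = 42/121
I = (-1)√(42/121/(4π)) = -0.16619847

-0.166198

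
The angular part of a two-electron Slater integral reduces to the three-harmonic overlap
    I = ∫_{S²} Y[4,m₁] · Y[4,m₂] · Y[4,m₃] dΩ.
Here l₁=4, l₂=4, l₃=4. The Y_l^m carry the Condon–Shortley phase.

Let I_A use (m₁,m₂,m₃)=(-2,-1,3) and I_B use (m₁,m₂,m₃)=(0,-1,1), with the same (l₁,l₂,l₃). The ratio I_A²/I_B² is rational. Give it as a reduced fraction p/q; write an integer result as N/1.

70/81

Shared (l₁,l₂,l₃)=(4,4,4): N and (l;000)² cancel in I_A²/I_B².
A: Δ = 4!·4!·4!/13! = 1/450450; Racah Σ t=2..3: t=2:+1/576 t=3:−1/864 = 1/1728; ⇒ 3j(4 4 4; -2 -1 3)² = 5/1287, sgn -1
B: Δ = 4!·4!·4!/13! = 1/450450; Racah Σ t=0..3: t=0:+1/3456 t=1:−1/144 t=2:+1/96 t=3:−1/864 = 1/384; ⇒ 3j(4 4 4; 0 -1 1)² = 9/2002, sgn -1
I_A²/I_B² = (5/1287)/(9/2002) = 70/81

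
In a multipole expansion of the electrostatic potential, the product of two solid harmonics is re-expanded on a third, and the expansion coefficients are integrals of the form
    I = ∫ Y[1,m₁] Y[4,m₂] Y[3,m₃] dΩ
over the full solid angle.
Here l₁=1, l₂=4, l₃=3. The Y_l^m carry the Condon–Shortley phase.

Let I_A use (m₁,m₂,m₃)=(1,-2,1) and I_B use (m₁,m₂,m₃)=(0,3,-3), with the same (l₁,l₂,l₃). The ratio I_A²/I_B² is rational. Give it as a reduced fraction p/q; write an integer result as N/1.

15/7

Shared (l₁,l₂,l₃)=(1,4,3): N and (l;000)² cancel in I_A²/I_B².
A: Δ = 2!·0!·6!/9! = 1/252; Racah Σ t=0..0: t=0:+1/96 = 1/96; ⇒ 3j(1 4 3; 1 -2 1)² = 5/84, sgn +1
B: Δ = 2!·0!·6!/9! = 1/252; Racah Σ t=1..1: t=1:−1/720 = -1/720; ⇒ 3j(1 4 3; 0 3 -3)² = 1/36, sgn -1
I_A²/I_B² = (5/84)/(1/36) = 15/7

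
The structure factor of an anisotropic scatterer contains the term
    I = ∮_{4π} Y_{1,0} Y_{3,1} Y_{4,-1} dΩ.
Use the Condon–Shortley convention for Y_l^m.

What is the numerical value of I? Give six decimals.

-0.238414

m-sum 0 ✓  L=8 even ✓  2≤4≤4 ✓
Π(2lᵢ+1) = 3×7×9 = 189
triangle coeff Δ(1,3,4) = 1/252
Σ_t [0,0]: t=0:+1/36 = 1/36
(3j)²=4/63 [(1 3 4; 0 0 0)], sign=+1
Σ_t [0,0]: t=0:+1/48 = 1/48
(3j)²=5/84 [(1 3 4; 0 1 -1)], sign=-1
⇒ 4πI² = 5/7
I = (-1)√(5/7/(4π)) = -0.23841361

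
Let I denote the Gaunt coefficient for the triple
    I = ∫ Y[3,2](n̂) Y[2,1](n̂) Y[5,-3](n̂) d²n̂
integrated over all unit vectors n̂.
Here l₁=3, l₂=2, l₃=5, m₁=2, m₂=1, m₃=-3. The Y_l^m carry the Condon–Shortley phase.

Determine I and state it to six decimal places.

m-sum 0 ✓  L=10 even ✓  1≤5≤5 ✓
Π(2lᵢ+1) = 7×5×11 = 385
triangle coeff Δ(3,2,5) = 1/2310
Σ_t [0,0]: t=0:+1/144 = 1/144
(3j)²=10/231 [(3 2 5; 0 0 0)], sign=-1
Σ_t [0,0]: t=0:+1/720 = 1/720
(3j)²=8/165 [(3 2 5; 2 1 -3)], sign=+1
⇒ 4πI² = 80/99
I = (-1)√(80/99/(4π)) = -0.25358436

-0.253584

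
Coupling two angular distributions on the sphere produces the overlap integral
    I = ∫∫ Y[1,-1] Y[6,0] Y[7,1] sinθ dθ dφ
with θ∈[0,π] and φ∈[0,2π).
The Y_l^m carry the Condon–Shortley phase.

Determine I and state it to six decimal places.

-0.185147

m-sum 0 ✓  L=14 even ✓  5≤7≤7 ✓
Π(2lᵢ+1) = 3×13×15 = 585
triangle coeff Δ(1,6,7) = 1/1365
Σ_t [0,0]: t=0:+1/518400 = 1/518400
(3j)²=7/195 [(1 6 7; 0 0 0)], sign=-1
Σ_t [0,0]: t=0:+1/1036800 = 1/1036800
(3j)²=4/195 [(1 6 7; -1 0 1)], sign=+1
⇒ 4πI² = 28/65
I = (-1)√(28/65/(4π)) = -0.18514731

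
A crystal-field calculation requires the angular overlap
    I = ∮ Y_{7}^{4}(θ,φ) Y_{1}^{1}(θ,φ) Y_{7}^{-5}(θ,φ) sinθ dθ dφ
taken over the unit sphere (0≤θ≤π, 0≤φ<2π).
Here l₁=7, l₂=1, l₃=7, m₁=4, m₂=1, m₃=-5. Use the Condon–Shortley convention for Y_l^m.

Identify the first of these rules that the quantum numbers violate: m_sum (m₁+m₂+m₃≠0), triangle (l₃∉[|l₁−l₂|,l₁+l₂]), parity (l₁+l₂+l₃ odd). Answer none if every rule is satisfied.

parity

azimuthal sum: 4 + 1 − 5 = 0  ✓
6 ≤ 7 ≤ 8 (triangle on l)  ✓
L = 7 + 1 + 7 = 15 (odd)  ✗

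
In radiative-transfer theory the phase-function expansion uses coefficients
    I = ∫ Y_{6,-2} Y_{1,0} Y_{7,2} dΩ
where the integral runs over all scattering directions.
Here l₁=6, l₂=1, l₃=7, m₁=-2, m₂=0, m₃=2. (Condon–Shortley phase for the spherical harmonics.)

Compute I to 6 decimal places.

Rules hold: Σm=0, L=14 even, 5≤7≤7.
N = 13·3·15 = 585
Δ = 0!·12!·2!/15! = 1/1365
Racah Σ t=0..0: t=0:+1/518400 = 1/518400
⇒ 3j(6 1 7; 0 0 0)² = 7/195, sgn -1
Racah Σ t=0..0: t=0:+1/967680 = 1/967680
⇒ 3j(6 1 7; -2 0 2)² = 3/91, sgn -1
4πI² = N·(3j₀)²·(3jₘ)² = 9/13
I = +1·√(0.692308/4π) = 0.23471705

0.234717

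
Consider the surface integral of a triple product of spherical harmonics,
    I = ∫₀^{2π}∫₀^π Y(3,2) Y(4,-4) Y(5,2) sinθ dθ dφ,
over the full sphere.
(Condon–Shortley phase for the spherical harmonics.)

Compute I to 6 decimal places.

Checks pass: Σm=0; 12 even; l₃=5∈[1,7].
(2·3+1)(2·4+1)(2·5+1) = 693
Δ: 2! 4! 6! / 13! → 1/180180
sum: t=0:+1/576 t=1:−1/144 t=2:+1/576 = -1/288
3j²(3 4 5; 0 0 0) = Δ·Π!·Σ² = 20/1001  (sign +1)
sum: t=0:+1/8640 = 1/8640
3j²(3 4 5; 2 -4 2) = Δ·Π!·Σ² = 14/1287  (sign -1)
combine: 4πI² = 693·20/1001·14/1287 = 280/1859
take √, sign -1: I = -0.10947990

-0.109480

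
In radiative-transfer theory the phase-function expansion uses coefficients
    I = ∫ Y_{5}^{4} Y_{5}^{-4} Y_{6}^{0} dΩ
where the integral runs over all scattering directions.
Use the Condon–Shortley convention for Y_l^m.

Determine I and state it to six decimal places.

Rules hold: Σm=0, L=16 even, 0≤6≤10.
N = 11·11·13 = 1573
Δ = 4!·6!·6!/17! = 1/28588560
Racah Σ t=0..4: t=0:+1/345600 t=1:−1/13824 t=2:+1/5184 t=3:−1/13824 t=4:+1/345600 = 7/129600
⇒ 3j(5 5 6; 0 0 0)² = 80/7293, sgn +1
Racah Σ t=0..1: t=0:+1/345600 t=1:−1/3110400 = 1/388800
⇒ 3j(5 5 6; 4 -4 0)² = 192/12155, sgn +1
4πI² = N·(3j₀)²·(3jₘ)² = 1024/3757
I = +1·√(0.272558/4π) = 0.14727345

0.147273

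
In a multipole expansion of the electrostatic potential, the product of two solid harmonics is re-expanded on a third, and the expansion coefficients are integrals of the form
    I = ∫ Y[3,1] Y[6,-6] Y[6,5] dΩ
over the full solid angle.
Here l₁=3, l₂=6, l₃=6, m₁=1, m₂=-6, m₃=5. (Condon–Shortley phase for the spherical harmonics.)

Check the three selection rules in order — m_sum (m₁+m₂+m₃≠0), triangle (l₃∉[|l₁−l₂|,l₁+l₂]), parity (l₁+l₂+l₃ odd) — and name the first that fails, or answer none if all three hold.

parity

m₁+m₂+m₃ = 1 − 6 + 5 = 0  ✓
triangle: |3−6|=3 ≤ l₃=6 ≤ 3+6=9  ✓
parity: l₁+l₂+l₃ = 15 is odd  ✗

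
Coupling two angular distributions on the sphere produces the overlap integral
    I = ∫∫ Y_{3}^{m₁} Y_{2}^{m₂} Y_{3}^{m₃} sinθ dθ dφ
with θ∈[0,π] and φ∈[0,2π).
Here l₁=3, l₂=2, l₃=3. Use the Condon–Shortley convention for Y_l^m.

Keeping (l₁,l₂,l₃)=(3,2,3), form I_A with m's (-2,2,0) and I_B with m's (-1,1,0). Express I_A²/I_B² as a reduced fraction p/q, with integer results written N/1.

Shared (l₁,l₂,l₃)=(3,2,3): N and (l;000)² cancel in I_A²/I_B².
A: Δ = 2!·4!·2!/9! = 1/3780; Racah Σ t=2..2: t=2:+1/24 = 1/24; ⇒ 3j(3 2 3; -2 2 0)² = 1/21, sgn -1
B: Δ = 2!·4!·2!/9! = 1/3780; Racah Σ t=1..2: t=1:−1/12 t=2:+1/8 = 1/24; ⇒ 3j(3 2 3; -1 1 0)² = 1/210, sgn -1
I_A²/I_B² = (1/21)/(1/210) = 10/1

10/1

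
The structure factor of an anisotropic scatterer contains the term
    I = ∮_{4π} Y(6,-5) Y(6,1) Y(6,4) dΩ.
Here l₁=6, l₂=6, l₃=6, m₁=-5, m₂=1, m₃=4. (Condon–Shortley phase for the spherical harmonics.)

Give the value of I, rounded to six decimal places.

0.130527

m-sum 0 ✓  L=18 even ✓  0≤6≤12 ✓
Π(2lᵢ+1) = 13×13×13 = 2197
triangle coeff Δ(6,6,6) = 1/325909584
Σ_t [0,6]: t=0:+1/373248000 t=1:−1/1728000 t=2:+1/110592 t=3:−1/46656 t=4:+1/110592 t=5:−1/1728000 t=6:+1/373248000 = -7/1555200
(3j)²=400/46189 [(6 6 6; 0 0 0)], sign=-1
Σ_t [5,6]: t=5:−1/4147200 t=6:+1/10368000 = -1/6912000
(3j)²=189/16796 [(6 6 6; -5 1 4)], sign=-1
⇒ 4πI² = 245700/1147619
I = (+1)√(245700/1147619/(4π)) = 0.13052653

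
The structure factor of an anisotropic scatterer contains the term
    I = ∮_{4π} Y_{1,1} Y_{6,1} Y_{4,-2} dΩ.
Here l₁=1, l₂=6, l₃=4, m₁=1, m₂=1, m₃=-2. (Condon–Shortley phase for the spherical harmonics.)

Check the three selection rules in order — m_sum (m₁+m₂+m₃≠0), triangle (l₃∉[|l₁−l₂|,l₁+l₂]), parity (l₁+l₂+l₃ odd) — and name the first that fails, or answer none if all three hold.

m₁+m₂+m₃ = 1 + 1 − 2 = 0  ✓
triangle: |1−6|=5 ≤ l₃=4 ≤ 1+6=7  ✗
parity: l₁+l₂+l₃ = 11 is odd

triangle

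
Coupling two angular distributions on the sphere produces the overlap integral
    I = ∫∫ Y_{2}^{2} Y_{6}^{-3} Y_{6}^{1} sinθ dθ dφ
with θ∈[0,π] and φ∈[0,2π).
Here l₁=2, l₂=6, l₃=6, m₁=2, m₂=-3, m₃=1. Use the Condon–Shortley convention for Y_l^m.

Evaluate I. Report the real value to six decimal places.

0.177674

m-sum 0 ✓  L=14 even ✓  4≤6≤8 ✓
Π(2lᵢ+1) = 5×13×13 = 845
triangle coeff Δ(2,6,6) = 1/90090
Σ_t [0,2]: t=0:+1/69120 t=1:−1/14400 t=2:+1/69120 = -7/172800
(3j)²=14/715 [(2 6 6; 0 0 0)], sign=-1
Σ_t [0,0]: t=0:+1/120960 = 1/120960
(3j)²=24/1001 [(2 6 6; 2 -3 1)], sign=-1
⇒ 4πI² = 48/121
I = (+1)√(48/121/(4π)) = 0.17767364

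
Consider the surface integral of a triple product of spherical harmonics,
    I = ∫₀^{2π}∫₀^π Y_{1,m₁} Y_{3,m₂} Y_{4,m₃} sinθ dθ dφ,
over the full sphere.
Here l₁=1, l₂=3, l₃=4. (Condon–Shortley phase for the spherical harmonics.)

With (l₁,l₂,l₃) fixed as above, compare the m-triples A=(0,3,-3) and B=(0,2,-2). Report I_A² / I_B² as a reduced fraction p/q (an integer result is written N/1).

l's match ⇒ only the (l;m) 3-j factors differ between A and B.
A: triangle coeff Δ(1,3,4) = 1/252; Σ_t [0,0]: t=0:+1/720 = 1/720; (3j)²=1/36 [(1 3 4; 0 3 -3)], sign=-1
B: triangle coeff Δ(1,3,4) = 1/252; Σ_t [0,0]: t=0:+1/120 = 1/120; (3j)²=1/21 [(1 3 4; 0 2 -2)], sign=+1
I_A²/I_B² = (1/36)/(1/21) = 7/12

7/12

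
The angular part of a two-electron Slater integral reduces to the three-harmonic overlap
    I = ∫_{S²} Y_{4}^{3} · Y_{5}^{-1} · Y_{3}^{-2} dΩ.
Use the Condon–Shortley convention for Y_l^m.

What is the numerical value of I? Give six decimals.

0.160929

m-sum 0 ✓  L=12 even ✓  1≤3≤9 ✓
Π(2lᵢ+1) = 9×11×7 = 693
triangle coeff Δ(4,5,3) = 1/180180
Σ_t [2,4]: t=2:+1/576 t=3:−1/144 t=4:+1/576 = -1/288
(3j)²=20/1001 [(4 5 3; 0 0 0)], sign=+1
Σ_t [0,1]: t=0:+1/17280 t=1:−1/1440 = -11/17280
(3j)²=11/468 [(4 5 3; 3 -1 -2)], sign=+1
⇒ 4πI² = 55/169
I = (+1)√(55/169/(4π)) = 0.16092854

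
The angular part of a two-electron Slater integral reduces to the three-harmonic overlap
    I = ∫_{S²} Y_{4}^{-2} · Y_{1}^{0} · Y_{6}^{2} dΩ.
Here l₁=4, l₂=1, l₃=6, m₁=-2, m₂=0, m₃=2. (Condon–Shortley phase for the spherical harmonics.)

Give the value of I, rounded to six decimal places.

0.000000

|4−1|≤6≤4+1 violated ⇒ I = 0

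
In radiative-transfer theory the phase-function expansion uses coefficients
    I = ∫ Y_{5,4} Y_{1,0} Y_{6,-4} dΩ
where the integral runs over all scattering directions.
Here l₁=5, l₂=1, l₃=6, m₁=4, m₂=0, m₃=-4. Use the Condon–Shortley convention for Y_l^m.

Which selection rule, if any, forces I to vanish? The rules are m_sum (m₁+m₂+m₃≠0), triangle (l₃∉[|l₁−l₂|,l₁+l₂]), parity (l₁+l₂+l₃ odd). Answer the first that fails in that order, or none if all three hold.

none

m₁+m₂+m₃ = 4 + 0 − 4 = 0  ✓
triangle: |5−1|=4 ≤ l₃=6 ≤ 5+1=6  ✓
parity: l₁+l₂+l₃ = 12 is even  ✓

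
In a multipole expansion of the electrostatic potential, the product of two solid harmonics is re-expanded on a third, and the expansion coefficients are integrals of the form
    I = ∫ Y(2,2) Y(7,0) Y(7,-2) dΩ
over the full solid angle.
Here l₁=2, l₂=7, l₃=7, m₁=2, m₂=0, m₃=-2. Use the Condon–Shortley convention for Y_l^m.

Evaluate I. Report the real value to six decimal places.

Checks pass: Σm=0; 16 even; l₃=7∈[5,9].
(2·2+1)(2·7+1)(2·7+1) = 1125
Δ: 2! 2! 12! / 17! → 1/185640
sum: t=0:+1/2419200 t=1:−1/518400 t=2:+1/2419200 = -1/907200
3j²(2 7 7; 0 0 0) = Δ·Π!·Σ² = 56/3315  (sign +1)
sum: t=0:+1/2419200 = 1/2419200
3j²(2 7 7; 2 0 -2) = Δ·Π!·Σ² = 27/1105  (sign -1)
combine: 4πI² = 1125·56/3315·27/1105 = 22680/48841
take √, sign -1: I = -0.19223140

-0.192231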